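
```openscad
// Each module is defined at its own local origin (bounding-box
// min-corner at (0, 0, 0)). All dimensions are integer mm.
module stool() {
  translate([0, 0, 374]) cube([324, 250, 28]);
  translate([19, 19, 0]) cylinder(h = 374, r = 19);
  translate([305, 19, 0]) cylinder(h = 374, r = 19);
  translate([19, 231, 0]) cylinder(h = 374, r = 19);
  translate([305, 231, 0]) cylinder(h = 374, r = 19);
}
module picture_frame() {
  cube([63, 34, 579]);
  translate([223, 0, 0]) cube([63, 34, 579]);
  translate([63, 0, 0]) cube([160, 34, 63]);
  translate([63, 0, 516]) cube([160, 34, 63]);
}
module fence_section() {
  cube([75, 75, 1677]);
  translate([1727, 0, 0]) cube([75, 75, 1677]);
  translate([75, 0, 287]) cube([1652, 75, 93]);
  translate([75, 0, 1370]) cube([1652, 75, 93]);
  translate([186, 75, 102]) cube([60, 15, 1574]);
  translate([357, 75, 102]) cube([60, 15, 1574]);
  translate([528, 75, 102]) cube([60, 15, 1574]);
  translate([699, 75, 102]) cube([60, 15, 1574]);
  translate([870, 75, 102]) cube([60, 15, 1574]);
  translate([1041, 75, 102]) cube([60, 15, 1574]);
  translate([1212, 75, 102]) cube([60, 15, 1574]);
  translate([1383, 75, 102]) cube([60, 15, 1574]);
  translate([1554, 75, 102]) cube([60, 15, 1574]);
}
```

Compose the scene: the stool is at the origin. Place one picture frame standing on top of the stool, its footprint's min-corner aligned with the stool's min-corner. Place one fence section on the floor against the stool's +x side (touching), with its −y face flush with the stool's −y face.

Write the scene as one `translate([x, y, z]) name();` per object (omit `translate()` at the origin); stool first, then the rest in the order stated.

stool();
translate([0, 0, 402]) picture_frame();
translate([324, 0, 0]) fence_section();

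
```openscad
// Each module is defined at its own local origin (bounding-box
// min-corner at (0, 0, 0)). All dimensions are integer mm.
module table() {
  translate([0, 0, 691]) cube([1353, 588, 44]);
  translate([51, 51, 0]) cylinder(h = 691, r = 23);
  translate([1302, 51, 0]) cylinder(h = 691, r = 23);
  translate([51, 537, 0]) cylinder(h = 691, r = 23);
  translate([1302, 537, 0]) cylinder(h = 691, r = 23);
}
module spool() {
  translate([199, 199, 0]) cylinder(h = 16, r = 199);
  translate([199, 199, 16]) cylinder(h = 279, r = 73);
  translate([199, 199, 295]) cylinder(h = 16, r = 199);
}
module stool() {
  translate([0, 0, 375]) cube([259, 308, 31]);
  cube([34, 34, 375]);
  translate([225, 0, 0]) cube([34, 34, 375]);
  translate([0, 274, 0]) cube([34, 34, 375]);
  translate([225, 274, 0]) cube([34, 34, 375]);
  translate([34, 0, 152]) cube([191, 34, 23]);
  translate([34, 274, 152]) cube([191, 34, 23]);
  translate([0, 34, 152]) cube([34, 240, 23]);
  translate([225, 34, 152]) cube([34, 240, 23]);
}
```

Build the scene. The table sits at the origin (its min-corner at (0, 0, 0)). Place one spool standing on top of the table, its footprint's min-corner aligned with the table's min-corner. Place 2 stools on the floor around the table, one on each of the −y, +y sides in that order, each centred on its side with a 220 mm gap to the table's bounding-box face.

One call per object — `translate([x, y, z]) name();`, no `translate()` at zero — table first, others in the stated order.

table();
translate([0, 0, 735]) spool();
translate([547, -528, 0]) stool();
translate([547, 808, 0]) stool();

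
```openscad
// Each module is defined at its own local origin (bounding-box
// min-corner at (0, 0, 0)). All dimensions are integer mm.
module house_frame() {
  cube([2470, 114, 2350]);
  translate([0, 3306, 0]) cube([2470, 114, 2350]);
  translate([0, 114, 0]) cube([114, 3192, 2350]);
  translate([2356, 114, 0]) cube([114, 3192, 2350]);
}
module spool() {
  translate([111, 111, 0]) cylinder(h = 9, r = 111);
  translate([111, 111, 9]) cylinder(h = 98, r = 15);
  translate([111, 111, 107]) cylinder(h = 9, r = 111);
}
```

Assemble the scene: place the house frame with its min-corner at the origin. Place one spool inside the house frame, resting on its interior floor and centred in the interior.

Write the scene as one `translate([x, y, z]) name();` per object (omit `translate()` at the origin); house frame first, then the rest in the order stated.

house_frame();
translate([1124, 1599, 0]) spool();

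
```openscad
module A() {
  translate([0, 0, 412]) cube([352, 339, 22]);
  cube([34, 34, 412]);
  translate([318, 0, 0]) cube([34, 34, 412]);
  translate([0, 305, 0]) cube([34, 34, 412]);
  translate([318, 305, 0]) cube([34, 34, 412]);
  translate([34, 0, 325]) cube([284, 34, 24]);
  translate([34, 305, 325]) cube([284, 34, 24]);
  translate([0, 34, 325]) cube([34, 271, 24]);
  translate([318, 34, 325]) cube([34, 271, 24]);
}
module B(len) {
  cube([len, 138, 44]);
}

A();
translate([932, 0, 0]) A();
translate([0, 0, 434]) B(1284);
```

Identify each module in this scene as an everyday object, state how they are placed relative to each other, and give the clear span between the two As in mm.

A is a stool. B is a beam. A beam spans the tops of two stools. The clear span between the two stools is 580 mm.

Second stool starts at x = 932; first ends at x = 352; clear span = 932 − 352 = 580 mm.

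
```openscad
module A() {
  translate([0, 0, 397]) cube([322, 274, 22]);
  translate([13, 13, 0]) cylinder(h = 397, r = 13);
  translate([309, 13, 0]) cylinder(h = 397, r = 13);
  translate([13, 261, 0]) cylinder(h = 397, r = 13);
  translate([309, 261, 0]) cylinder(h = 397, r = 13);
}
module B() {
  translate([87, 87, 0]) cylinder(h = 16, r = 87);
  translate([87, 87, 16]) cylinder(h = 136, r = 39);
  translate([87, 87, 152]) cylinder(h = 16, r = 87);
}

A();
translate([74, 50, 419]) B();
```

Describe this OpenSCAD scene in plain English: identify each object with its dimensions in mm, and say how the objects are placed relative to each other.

A is a four-legged stool. The seat is 322×274 mm, 22 mm thick, top at z = 419 mm. It stands on four round legs, each 26 mm in diameter, from z = 0 to the seat underside, each leg's axis is inset half a diameter from the nearest pair of seat edges (so the leg's bounding box is flush with the corner).

B is a spool: two coaxial disc flanges of radius 87 mm and thickness 16 mm, joined by a core cylinder of radius 39 mm and height 136 mm. The lower flange rests on z = 0 and the three cylinders share a vertical axis.

The spool is on top of the stool, centred.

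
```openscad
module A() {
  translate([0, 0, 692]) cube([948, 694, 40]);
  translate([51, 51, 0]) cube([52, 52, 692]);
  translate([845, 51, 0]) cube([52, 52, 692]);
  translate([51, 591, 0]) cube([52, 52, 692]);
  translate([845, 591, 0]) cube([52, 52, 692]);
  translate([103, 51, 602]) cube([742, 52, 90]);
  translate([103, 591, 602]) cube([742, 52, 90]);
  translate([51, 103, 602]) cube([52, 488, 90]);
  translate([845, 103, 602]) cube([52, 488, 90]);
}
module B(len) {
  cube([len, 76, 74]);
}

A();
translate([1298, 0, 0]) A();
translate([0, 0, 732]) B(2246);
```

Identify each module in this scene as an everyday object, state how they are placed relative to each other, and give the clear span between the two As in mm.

Second table starts at x = 1298; first ends at x = 948; clear span = 1298 − 948 = 350 mm.

A is a table. B is a beam. A beam spans the tops of two tables. The clear span between the two tables is 350 mm.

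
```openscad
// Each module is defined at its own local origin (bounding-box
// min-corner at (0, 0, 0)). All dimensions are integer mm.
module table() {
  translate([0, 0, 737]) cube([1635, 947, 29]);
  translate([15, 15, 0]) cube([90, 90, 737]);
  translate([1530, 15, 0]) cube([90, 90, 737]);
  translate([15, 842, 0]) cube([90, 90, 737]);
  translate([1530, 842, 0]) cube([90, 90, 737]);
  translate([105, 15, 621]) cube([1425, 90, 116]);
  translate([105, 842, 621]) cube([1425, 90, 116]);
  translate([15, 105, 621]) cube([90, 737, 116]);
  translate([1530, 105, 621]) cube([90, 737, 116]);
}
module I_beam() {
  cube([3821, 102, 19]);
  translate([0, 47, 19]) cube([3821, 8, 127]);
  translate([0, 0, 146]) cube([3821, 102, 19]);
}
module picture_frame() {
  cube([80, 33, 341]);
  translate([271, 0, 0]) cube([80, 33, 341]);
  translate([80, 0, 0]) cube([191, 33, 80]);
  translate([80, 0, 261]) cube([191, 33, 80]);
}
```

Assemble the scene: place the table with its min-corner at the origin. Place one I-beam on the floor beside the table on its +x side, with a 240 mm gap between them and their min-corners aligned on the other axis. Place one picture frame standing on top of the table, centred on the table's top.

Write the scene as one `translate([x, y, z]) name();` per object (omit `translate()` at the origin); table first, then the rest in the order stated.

table();
translate([1875, 0, 0]) I_beam();
translate([642, 457, 766]) picture_frame();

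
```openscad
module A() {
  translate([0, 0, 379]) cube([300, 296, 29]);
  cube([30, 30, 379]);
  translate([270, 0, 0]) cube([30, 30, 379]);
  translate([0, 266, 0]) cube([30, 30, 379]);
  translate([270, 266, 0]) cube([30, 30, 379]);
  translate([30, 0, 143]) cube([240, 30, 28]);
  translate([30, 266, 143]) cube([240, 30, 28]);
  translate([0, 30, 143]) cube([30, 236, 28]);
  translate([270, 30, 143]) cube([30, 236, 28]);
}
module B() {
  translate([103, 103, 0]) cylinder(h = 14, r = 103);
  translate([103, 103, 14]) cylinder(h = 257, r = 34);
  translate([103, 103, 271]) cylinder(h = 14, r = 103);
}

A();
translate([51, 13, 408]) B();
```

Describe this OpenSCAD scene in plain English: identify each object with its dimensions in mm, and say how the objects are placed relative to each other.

A is a four-legged stool. The seat is a 300×296×29 mm slab whose top surface is at z = 408 mm; four square legs, each 30×30 mm in cross-section, run from the floor (z = 0) to the underside of the seat, each flush with a corner of the seat. Four stretchers, 30 mm wide and 28 mm tall, connect adjacent legs with their undersides at z = 143 mm, each running between the inner faces of the legs it joins and aligned with the legs' outer faces on the other axis.

B is a spool: two coaxial disc flanges of radius 103 mm and thickness 14 mm, joined by a core cylinder of radius 34 mm and height 257 mm. The lower flange rests on z = 0 and the three cylinders share a vertical axis.

The spool is on top of the stool.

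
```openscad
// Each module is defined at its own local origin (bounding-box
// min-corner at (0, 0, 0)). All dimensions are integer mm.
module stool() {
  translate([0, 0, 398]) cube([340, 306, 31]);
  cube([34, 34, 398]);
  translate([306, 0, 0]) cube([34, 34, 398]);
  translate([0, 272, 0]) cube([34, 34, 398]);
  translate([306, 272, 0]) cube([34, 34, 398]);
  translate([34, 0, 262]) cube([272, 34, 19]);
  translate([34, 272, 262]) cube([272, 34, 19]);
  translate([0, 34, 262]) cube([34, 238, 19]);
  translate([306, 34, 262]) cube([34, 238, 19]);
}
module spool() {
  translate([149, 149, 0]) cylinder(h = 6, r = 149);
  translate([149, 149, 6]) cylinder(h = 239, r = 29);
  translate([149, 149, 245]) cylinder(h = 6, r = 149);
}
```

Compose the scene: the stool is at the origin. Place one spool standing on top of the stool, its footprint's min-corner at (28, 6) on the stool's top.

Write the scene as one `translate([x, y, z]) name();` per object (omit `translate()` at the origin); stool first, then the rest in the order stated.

stool();
translate([28, 6, 429]) spool();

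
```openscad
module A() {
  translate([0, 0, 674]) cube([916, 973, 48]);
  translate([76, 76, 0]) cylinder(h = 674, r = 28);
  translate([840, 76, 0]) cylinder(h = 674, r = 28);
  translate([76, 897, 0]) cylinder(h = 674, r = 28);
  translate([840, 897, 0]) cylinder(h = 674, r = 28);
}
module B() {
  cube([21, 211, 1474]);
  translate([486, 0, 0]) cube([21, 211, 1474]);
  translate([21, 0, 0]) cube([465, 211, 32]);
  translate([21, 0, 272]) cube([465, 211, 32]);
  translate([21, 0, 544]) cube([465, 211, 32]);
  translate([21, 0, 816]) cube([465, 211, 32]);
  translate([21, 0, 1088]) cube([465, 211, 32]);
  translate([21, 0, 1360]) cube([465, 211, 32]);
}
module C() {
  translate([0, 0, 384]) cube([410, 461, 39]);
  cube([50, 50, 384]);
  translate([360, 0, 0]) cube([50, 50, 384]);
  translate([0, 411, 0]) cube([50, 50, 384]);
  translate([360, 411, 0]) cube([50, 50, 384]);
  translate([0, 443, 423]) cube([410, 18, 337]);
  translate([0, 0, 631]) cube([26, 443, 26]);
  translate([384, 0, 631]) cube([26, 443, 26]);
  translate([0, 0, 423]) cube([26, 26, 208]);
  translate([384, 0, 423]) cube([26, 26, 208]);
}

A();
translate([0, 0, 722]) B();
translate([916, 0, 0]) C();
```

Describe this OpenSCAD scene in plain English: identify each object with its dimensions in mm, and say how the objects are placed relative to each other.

A is a table: top 916 mm (x) × 973 mm (y), 48 mm thick, upper face at z = 722 mm, on four round legs of 56 mm diameter, each leg's bounding box inset 48 mm from the nearest pair of top edges, running from z = 0 to the bottom of the top.

B is a bookshelf 507 mm wide overall, 211 mm deep and 1474 mm tall. The two sides are 21 mm thick vertical panels. 6 horizontal shelves of 32 mm thickness span between the inner faces of the sides; the lowest shelf sits on the floor and shelves are stacked with a clear vertical gap of 240 mm between each pair.

C is a chair. The seat is a 410×461×39 mm slab with its top at z = 423 mm, on four 50×50 mm corner legs (flush with the seat edges, standing on z = 0). A flat backrest 18 mm thick, 337 mm tall, spans the full seat width and rises from the seat top along its +y edge, rear face flush with the rear of the seat. Two armrests of 26×26 mm section run along each side from the seat's front edge to the front of the backrest, top faces 234 mm above the seat top and outer faces flush with the seat's x-edges; a 26×26 mm post under the front of each armrest stands on the seat at the front corner.

The bookshelf is on top of the table. The chair is against the table's +x side, with their −y faces flush.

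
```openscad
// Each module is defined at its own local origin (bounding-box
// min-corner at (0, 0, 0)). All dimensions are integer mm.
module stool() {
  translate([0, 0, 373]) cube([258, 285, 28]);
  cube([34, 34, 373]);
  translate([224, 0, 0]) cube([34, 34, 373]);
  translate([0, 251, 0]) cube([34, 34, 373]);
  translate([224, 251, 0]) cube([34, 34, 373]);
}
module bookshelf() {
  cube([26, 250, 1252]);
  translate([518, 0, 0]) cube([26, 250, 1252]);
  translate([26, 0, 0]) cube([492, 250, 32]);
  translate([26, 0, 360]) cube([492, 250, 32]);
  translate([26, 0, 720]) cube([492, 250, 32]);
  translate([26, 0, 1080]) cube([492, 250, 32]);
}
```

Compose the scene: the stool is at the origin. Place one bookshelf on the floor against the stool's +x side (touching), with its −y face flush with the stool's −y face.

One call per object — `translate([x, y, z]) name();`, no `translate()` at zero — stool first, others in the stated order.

stool();
translate([258, 0, 0]) bookshelf();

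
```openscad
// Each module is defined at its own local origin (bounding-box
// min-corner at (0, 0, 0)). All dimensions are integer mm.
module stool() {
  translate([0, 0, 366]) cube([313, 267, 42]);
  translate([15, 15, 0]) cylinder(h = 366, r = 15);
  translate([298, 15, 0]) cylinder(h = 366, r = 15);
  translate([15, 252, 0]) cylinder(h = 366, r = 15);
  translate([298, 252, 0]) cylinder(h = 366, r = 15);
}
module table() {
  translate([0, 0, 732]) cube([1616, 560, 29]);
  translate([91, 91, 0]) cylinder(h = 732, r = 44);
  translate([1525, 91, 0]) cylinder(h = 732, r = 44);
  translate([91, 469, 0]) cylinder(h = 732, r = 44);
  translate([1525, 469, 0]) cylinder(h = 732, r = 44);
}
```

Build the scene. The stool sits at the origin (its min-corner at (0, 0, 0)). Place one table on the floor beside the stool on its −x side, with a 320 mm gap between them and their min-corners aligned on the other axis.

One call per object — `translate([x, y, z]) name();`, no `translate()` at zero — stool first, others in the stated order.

stool();
translate([-1936, 0, 0]) table();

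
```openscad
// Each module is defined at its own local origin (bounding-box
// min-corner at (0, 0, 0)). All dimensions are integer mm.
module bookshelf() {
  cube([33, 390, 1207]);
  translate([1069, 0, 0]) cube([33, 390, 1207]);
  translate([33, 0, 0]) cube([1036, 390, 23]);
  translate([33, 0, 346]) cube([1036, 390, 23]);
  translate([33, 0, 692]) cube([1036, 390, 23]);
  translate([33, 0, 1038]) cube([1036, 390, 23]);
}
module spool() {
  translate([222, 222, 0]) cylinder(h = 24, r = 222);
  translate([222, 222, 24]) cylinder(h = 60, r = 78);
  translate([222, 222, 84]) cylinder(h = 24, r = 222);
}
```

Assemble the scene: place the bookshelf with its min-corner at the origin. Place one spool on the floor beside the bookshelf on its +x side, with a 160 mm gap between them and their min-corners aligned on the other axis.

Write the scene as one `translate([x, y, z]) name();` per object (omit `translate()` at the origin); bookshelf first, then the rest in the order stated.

bookshelf();
translate([1262, 0, 0]) spool();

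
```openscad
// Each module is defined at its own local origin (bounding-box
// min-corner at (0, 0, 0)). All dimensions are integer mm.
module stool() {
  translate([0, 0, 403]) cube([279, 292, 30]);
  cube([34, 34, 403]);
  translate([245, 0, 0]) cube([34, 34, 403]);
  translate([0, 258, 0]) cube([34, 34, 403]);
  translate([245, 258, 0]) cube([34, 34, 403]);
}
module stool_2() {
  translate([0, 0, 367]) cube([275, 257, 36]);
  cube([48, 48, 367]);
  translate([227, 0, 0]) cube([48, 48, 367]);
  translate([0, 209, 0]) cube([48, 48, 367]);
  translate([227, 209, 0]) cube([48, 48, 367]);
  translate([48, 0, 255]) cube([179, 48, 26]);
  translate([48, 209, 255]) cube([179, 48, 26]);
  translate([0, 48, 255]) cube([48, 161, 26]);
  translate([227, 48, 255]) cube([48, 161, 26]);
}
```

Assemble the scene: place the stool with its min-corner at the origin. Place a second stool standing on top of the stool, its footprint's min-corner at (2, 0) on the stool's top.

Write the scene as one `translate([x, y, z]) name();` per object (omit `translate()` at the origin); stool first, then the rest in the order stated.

stool();
translate([2, 0, 433]) stool_2();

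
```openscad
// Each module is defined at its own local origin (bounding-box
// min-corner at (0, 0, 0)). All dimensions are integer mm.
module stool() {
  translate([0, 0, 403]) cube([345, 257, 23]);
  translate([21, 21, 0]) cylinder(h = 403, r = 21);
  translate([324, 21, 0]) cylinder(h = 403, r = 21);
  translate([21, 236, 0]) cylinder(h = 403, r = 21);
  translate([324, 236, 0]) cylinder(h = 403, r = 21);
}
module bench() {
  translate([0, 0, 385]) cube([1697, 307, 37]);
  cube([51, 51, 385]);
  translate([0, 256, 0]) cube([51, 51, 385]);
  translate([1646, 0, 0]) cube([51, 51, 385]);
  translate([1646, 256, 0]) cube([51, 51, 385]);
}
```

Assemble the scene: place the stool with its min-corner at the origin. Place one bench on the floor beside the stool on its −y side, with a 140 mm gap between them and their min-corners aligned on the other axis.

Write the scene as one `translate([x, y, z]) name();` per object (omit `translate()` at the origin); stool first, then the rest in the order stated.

stool();
translate([0, -447, 0]) bench();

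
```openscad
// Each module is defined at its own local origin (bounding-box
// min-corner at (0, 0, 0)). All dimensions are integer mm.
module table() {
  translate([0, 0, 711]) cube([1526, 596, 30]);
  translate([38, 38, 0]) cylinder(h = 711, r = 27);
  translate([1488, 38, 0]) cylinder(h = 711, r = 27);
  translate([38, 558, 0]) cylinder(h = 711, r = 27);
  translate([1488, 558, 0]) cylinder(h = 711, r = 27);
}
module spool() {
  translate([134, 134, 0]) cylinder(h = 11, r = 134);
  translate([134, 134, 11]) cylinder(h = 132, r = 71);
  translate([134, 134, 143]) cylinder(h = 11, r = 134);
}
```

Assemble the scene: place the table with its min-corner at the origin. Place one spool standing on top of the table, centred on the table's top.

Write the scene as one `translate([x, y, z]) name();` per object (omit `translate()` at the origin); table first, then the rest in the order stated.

table();
translate([629, 164, 741]) spool();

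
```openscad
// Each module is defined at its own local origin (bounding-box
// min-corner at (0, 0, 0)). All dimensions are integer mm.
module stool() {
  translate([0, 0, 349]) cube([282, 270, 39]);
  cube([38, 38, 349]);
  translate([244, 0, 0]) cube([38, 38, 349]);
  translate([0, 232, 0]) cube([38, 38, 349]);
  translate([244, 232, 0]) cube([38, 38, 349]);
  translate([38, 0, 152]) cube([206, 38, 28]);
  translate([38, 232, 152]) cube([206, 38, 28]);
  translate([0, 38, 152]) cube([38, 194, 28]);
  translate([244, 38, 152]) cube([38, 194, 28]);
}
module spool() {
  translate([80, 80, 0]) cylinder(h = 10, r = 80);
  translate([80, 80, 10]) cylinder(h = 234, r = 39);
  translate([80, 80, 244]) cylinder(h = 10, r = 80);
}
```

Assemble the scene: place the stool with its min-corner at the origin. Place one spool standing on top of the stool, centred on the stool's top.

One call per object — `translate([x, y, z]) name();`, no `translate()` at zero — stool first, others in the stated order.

stool();
translate([61, 55, 388]) spool();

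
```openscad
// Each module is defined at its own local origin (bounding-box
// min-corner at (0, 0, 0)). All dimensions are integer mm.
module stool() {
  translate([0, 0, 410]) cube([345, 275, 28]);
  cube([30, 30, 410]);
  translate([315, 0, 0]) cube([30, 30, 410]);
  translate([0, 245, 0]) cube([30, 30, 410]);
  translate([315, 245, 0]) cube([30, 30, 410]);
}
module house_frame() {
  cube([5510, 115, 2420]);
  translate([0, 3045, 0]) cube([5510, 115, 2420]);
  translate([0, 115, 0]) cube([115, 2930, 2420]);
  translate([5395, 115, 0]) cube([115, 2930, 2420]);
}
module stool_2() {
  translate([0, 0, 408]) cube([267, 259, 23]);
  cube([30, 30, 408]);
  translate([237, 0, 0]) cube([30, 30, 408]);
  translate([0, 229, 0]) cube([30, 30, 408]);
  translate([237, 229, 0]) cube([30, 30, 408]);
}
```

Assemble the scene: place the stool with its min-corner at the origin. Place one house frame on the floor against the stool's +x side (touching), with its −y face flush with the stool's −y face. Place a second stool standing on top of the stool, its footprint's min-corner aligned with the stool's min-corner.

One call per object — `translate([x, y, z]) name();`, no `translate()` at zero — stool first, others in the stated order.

stool();
translate([345, 0, 0]) house_frame();
translate([0, 0, 438]) stool_2();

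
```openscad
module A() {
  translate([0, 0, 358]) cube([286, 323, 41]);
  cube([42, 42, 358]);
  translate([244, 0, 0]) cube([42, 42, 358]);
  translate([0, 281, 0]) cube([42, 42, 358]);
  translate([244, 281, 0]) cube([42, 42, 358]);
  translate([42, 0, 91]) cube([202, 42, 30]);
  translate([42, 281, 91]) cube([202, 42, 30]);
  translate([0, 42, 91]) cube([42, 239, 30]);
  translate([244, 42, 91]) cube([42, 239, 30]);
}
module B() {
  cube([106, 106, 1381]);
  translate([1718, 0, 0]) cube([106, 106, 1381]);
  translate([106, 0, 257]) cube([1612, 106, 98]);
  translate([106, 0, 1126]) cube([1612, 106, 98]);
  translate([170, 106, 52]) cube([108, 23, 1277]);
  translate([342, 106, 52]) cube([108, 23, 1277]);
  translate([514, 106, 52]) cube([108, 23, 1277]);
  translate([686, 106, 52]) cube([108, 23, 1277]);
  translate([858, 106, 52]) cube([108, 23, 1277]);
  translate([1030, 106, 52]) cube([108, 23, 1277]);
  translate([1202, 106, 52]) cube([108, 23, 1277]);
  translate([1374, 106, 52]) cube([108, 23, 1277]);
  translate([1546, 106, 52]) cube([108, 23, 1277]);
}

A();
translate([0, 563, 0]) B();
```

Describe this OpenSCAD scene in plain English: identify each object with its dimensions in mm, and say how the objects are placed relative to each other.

A is a simple wooden stool: a rectangular seat 286 mm (x) by 323 mm (y), 41 mm thick, top face at z = 399 mm, on four square legs, each 42×42 mm in cross-section. The legs rest on z = 0, each flush with a corner of the seat. Four stretchers, 42 mm wide and 30 mm tall, connect adjacent legs with their undersides at z = 91 mm, each running between the inner faces of the legs it joins and aligned with the legs' outer faces on the other axis.

B is a fence section. Two 106×106 mm posts, 1381 mm tall, stand on the floor with a clear span of 1612 mm between their inner faces. Two horizontal rails of 106×98 mm section span the gap between the posts with their undersides at z = 257 mm and z = 1126 mm, flush with the posts' −y face. 9 pickets, each 108 mm wide, 23 mm thick and 1277 mm tall, are fixed to the +y face of the rails with their bottoms at z = 52 mm, evenly spaced across the span with equal gaps (rounded down to the nearest mm) at the −x end and between each pair — any rounding remainder accumulates at the +x end.

The fence section is on the floor beside the stool on its +y side.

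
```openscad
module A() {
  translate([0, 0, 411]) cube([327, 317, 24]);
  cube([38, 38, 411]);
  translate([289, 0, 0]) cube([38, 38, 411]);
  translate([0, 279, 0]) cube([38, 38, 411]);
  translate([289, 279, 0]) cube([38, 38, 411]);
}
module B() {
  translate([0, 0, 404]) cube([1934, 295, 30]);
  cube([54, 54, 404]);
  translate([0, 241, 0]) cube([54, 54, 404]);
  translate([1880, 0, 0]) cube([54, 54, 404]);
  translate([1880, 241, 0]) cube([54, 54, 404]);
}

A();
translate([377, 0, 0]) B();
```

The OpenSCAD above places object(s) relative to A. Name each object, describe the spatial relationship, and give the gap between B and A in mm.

The bench's nearest face is 50 mm from the stool's +x face.

A is a stool. B is a bench. The bench is on the floor beside the stool on its +x side. The gap between the bench and the stool is 50 mm.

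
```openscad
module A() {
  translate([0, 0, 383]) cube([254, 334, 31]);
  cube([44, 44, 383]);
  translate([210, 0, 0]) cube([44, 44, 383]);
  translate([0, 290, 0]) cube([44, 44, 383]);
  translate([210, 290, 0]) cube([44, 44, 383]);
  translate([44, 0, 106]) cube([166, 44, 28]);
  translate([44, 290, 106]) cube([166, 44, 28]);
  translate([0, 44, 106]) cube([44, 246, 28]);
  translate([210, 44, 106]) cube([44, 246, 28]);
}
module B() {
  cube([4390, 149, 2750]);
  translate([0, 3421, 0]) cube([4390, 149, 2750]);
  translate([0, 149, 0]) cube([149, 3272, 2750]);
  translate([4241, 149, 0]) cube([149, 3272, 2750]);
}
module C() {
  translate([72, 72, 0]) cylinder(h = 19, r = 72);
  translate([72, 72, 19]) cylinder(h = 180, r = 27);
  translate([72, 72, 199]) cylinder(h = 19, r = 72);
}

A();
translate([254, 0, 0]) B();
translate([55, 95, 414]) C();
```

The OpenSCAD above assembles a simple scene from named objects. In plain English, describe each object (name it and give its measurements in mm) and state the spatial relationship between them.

A is a simple wooden stool: a rectangular seat 254 mm (x) by 334 mm (y), 31 mm thick, top face at z = 414 mm, on four square legs, each 44×44 mm in cross-section. The legs rest on z = 0, each flush with a corner of the seat. Four stretchers, 44 mm wide and 28 mm tall, connect adjacent legs with their undersides at z = 106 mm, each running between the inner faces of the legs it joins and aligned with the legs' outer faces on the other axis.

B is the wall frame of a small rectangular building: four walls, each 2750 mm tall and 149 mm thick, enclosing a footprint 4390 mm (x) by 3570 mm (y) outside-to-outside, with no floor or roof. The front and back walls (the −y and +y sides) span the full width; the two side walls fit between them.

C is a spool: two coaxial disc flanges of radius 72 mm and thickness 19 mm, joined by a core cylinder of radius 27 mm and height 180 mm. The lower flange rests on z = 0 and the three cylinders share a vertical axis.

The house frame is against the stool's +x side, with their −y faces flush. The spool is on top of the stool, centred.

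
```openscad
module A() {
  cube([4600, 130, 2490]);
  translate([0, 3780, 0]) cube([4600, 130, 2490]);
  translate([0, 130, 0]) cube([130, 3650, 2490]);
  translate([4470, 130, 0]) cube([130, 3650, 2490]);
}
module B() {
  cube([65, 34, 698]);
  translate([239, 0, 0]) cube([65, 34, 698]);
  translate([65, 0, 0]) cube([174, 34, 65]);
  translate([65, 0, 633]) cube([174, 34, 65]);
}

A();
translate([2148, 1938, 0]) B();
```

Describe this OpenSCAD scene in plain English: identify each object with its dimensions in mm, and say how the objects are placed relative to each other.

A is the wall frame of a small rectangular building: four walls, each 2490 mm tall and 130 mm thick, enclosing a footprint 4600 mm (x) by 3910 mm (y) outside-to-outside, with no floor or roof. The front and back walls (the −y and +y sides) span the full width; the two side walls fit between them.

B is a rectangular picture frame lying in the x–z plane (depth along y). The opening is 174 mm wide (x) by 568 mm tall (z), surrounded by a border 65 mm wide on all four sides. The frame is 34 mm deep and is made of two full-height vertical stiles with two horizontal rails fitted between them.

The picture frame sits inside the house frame, centred.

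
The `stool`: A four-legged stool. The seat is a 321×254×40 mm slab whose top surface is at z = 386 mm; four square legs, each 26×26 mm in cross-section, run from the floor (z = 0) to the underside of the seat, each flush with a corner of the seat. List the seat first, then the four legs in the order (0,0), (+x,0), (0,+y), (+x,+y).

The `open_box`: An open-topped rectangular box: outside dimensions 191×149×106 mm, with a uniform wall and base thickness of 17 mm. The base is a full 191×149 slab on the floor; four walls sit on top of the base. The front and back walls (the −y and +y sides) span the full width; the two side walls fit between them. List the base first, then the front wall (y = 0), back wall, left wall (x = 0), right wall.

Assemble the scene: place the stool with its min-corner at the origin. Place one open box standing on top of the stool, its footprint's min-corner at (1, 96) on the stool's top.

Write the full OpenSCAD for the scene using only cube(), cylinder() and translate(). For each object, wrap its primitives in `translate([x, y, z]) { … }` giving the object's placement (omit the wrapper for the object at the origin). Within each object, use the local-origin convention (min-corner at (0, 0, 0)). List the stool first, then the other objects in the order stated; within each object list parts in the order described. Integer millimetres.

translate([0, 0, 346]) cube([321, 254, 40]);
cube([26, 26, 346]);
translate([295, 0, 0]) cube([26, 26, 346]);
translate([0, 228, 0]) cube([26, 26, 346]);
translate([295, 228, 0]) cube([26, 26, 346]);
translate([1, 96, 386]) {
  cube([191, 149, 17]);
  translate([0, 0, 17]) cube([191, 17, 89]);
  translate([0, 132, 17]) cube([191, 17, 89]);
  translate([0, 17, 17]) cube([17, 115, 89]);
  translate([174, 17, 17]) cube([17, 115, 89]);
}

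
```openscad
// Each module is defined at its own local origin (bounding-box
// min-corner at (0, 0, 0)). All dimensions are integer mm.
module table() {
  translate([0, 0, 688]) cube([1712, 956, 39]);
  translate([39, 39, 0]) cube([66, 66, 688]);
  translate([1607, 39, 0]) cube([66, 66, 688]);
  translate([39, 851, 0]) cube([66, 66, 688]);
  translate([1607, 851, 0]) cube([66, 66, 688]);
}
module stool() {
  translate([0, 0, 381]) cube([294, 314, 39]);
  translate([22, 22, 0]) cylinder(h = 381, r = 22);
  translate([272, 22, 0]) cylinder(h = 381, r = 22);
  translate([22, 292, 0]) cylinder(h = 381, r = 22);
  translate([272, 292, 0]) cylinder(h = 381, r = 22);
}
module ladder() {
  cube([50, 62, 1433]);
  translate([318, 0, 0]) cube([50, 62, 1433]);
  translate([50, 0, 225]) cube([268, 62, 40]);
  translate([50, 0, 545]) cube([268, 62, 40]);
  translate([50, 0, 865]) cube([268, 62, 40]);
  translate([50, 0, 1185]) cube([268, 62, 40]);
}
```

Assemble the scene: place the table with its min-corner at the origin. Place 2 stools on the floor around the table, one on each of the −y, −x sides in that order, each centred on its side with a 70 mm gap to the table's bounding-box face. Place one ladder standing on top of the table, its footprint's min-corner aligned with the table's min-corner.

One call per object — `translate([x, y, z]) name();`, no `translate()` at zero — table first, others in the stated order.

table();
translate([709, -384, 0]) stool();
translate([-364, 321, 0]) stool();
translate([0, 0, 727]) ladder();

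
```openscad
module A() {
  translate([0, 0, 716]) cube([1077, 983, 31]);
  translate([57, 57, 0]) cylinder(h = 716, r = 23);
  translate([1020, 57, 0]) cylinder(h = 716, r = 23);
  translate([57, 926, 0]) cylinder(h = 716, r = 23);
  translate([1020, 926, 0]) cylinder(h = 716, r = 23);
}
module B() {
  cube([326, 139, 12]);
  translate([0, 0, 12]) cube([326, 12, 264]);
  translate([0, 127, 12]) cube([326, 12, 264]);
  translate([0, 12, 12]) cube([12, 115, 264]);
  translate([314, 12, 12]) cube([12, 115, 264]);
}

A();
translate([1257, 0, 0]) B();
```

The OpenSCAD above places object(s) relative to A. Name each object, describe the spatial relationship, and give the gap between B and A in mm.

The open box's nearest face is 180 mm from the table's +x face.

A is a table. B is an open box. The open box is on the floor beside the table on its +x side. The gap between the open box and the table is 180 mm.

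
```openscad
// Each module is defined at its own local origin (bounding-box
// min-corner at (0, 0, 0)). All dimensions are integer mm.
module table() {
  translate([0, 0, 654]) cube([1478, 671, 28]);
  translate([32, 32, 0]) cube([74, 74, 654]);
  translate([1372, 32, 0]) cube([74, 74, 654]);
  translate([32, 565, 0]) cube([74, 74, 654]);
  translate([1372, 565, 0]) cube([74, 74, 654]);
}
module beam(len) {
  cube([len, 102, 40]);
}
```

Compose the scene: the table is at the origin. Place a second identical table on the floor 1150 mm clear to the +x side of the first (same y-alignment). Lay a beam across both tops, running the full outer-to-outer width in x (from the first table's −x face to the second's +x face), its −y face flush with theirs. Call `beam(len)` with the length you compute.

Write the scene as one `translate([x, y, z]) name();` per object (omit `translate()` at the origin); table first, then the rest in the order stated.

table();
translate([2628, 0, 0]) table();
translate([0, 0, 682]) beam(4106);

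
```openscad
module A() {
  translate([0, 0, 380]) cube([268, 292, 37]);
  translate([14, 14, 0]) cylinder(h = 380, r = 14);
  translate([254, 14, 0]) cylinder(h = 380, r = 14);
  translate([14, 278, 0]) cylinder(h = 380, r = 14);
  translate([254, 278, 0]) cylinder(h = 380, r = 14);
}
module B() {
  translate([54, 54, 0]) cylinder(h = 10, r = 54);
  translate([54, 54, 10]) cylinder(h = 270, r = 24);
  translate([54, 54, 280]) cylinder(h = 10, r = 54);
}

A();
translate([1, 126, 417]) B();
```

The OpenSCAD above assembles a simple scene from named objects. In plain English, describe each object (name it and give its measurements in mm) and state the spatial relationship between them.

A is a four-legged stool. The seat is a 268×292×37 mm slab whose top surface is at z = 417 mm; four round legs, each 28 mm in diameter, run from the floor (z = 0) to the underside of the seat, each leg's axis is inset half a diameter from the nearest pair of seat edges (so the leg's bounding box is flush with the corner).

B is a spool: two coaxial disc flanges of radius 54 mm and thickness 10 mm, joined by a core cylinder of radius 24 mm and height 270 mm. The lower flange rests on z = 0 and the three cylinders share a vertical axis.

The spool is on top of the stool.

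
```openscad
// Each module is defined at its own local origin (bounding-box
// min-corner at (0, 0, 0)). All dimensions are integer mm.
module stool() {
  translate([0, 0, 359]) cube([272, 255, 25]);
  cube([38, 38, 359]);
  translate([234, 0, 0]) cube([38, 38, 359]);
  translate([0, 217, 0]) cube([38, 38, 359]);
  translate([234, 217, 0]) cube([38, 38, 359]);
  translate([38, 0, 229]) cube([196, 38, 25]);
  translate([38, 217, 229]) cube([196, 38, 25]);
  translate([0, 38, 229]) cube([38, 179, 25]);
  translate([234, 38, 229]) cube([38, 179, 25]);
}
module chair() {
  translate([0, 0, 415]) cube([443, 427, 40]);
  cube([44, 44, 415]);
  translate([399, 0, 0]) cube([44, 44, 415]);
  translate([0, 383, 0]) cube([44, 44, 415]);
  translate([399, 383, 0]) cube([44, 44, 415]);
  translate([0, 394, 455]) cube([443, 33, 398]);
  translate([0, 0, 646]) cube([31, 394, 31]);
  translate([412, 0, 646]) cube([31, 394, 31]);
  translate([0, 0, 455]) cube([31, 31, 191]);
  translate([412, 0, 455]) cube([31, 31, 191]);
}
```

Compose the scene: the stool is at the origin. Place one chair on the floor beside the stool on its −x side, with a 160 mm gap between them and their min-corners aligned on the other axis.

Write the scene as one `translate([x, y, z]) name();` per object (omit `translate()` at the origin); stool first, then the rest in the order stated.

stool();
translate([-603, 0, 0]) chair();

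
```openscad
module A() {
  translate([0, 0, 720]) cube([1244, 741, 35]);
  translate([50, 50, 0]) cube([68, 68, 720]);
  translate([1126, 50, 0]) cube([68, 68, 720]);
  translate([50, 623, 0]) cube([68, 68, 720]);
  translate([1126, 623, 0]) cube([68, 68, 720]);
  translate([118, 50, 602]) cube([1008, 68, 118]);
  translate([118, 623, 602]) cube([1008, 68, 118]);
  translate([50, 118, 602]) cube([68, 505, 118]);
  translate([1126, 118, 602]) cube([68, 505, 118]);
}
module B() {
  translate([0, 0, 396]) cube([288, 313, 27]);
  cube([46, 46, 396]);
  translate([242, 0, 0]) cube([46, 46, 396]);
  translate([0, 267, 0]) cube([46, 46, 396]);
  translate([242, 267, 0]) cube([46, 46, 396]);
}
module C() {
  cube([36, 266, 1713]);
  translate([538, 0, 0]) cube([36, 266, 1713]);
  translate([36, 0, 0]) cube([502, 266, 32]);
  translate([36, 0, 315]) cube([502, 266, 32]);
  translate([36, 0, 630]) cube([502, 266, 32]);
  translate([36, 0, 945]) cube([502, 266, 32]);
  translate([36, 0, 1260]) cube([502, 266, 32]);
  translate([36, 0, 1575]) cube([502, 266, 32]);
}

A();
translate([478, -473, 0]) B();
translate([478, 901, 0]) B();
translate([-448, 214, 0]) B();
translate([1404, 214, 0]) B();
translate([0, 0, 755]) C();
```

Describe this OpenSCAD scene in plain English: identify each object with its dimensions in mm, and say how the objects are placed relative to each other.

A is a rectangular dining table. The top is 1244×741×35 mm with its upper surface at z = 755 mm. It stands on four 68×68 mm square legs, each inset 50 mm from the nearest pair of top edges, running from the floor to the underside of the top. Four apron rails, 68 mm thick and 118 mm tall, run between adjacent legs with their top edges flush with the underside of the top and their outer faces flush with the legs' outer faces.

B is a simple wooden stool: a rectangular seat 288 mm (x) by 313 mm (y), 27 mm thick, top face at z = 423 mm, on four square legs, each 46×46 mm in cross-section. The legs rest on z = 0, each flush with a corner of the seat.

C is a bookshelf 574 mm wide overall, 266 mm deep and 1713 mm tall. The two sides are 36 mm thick vertical panels. 6 horizontal shelves of 32 mm thickness span between the inner faces of the sides; the lowest shelf sits on the floor and shelves are stacked with a clear vertical gap of 283 mm between each pair.

Four stools sit around the table at the −y, +y, −x, +x sides. The bookshelf is on top of the table.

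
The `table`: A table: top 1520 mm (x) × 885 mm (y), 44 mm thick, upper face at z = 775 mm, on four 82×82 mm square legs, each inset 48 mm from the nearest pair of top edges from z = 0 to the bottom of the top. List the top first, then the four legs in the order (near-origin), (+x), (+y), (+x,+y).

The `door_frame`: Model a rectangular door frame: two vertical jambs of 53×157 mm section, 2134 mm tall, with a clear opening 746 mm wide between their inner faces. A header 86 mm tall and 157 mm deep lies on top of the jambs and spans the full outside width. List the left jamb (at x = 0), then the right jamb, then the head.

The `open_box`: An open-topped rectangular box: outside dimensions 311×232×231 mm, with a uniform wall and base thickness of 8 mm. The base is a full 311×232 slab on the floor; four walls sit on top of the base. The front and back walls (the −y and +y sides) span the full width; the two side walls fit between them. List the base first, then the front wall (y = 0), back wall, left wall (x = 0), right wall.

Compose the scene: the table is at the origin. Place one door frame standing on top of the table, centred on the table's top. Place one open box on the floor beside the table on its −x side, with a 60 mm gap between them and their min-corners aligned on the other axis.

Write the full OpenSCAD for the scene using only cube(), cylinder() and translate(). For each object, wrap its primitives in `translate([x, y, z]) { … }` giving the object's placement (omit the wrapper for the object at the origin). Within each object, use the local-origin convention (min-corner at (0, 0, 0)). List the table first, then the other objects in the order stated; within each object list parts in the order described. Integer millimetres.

translate([0, 0, 731]) cube([1520, 885, 44]);
translate([48, 48, 0]) cube([82, 82, 731]);
translate([1390, 48, 0]) cube([82, 82, 731]);
translate([48, 755, 0]) cube([82, 82, 731]);
translate([1390, 755, 0]) cube([82, 82, 731]);
translate([334, 364, 775]) {
  cube([53, 157, 2134]);
  translate([799, 0, 0]) cube([53, 157, 2134]);
  translate([0, 0, 2134]) cube([852, 157, 86]);
}
translate([-371, 0, 0]) {
  cube([311, 232, 8]);
  translate([0, 0, 8]) cube([311, 8, 223]);
  translate([0, 224, 8]) cube([311, 8, 223]);
  translate([0, 8, 8]) cube([8, 216, 223]);
  translate([303, 8, 8]) cube([8, 216, 223]);
}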